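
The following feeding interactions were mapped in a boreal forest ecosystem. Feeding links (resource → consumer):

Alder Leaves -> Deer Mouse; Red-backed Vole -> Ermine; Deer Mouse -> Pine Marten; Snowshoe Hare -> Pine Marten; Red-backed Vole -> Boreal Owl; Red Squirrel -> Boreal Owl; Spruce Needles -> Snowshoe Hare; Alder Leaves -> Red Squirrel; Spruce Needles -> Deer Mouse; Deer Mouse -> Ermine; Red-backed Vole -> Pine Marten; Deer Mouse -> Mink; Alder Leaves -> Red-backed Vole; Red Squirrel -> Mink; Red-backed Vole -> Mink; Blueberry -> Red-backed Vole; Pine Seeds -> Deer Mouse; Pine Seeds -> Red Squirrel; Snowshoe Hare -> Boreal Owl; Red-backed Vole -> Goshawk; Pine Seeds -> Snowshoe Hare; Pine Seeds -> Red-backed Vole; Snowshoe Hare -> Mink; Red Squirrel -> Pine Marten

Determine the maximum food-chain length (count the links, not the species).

One longest chain: Alder Leaves → Red-backed Vole → Goshawk.
It has 3 species and 2 links.

2 links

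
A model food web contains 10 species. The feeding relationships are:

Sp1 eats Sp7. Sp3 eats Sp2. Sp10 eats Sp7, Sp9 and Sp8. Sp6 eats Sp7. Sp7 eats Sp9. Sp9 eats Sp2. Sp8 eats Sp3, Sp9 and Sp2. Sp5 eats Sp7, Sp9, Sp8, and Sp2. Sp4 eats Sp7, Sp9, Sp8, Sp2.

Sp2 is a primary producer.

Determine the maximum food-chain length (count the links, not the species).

3 links

One longest chain: Sp2 → Sp9 → Sp7 → Sp4.
It has 4 species and 3 links.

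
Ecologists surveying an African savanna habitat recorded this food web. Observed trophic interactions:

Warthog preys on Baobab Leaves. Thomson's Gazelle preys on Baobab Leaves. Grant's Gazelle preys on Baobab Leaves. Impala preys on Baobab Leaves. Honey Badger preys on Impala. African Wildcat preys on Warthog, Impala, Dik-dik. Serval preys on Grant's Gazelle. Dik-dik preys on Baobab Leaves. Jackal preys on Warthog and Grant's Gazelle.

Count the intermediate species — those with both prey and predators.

Intermediate species (has both prey and predators): Impala, Warthog, Dik-dik, Grant's Gazelle.
Count: 4.

4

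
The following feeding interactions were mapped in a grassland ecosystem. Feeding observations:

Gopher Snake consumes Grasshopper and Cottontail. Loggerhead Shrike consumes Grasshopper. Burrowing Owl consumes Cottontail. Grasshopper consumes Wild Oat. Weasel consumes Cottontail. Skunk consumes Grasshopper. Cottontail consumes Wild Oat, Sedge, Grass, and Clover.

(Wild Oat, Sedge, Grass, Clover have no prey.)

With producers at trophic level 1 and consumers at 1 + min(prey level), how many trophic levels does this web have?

Producers (level 1): Wild Oat, Sedge, Grass, Clover.
Following each consumer down to its lowest-level prey: Wild Oat → Grasshopper → Gopher Snake (levels 1 through 3).
All prey of Gopher Snake (Grasshopper 2, Cottontail 2) are at level 2 or above, so Gopher Snake is at level 1 + 2 = 3.
Every consumer has at least one prey at level 2 or below, so none exceeds level 3.

3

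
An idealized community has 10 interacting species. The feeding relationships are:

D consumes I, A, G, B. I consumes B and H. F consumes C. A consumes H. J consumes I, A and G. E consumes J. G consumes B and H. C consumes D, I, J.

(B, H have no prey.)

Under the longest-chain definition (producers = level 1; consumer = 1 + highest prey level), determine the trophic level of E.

B is a producer → level 1.
I eats B (level 1); other prey at levels: H 1 → level 2.
J eats I (level 2); other prey at levels: A 2, G 2 → level 3.
E eats J → level 4.

Trophic level 4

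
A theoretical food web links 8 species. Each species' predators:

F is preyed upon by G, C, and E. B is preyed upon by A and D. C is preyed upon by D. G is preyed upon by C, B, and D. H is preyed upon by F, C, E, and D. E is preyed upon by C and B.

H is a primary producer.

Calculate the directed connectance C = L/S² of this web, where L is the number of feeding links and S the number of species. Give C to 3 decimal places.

C = 0.234

The web has S = 8 species and L = 15 feeding links.
C = L / S² = 15 / 64 = 0.2344 ≈ 0.234.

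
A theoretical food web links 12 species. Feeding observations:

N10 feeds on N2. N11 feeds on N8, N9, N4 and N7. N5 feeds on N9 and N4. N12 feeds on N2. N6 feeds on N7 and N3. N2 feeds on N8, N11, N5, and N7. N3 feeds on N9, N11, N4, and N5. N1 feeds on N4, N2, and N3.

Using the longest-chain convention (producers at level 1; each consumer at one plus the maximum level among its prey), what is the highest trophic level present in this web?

Producers (level 1): N8, N9, N7, N4.
N8 → N11 → N2 → N10 gives N10 level 4.
No species has a prey at level 4, so no species reaches level 5.

4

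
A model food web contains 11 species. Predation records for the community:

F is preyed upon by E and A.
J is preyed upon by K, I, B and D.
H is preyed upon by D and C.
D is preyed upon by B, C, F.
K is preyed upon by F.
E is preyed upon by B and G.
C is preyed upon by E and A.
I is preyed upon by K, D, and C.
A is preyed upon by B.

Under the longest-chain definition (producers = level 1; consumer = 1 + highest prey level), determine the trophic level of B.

J is a producer → level 1.
I eats J → level 2.
D eats I (level 2); other prey at levels: H 1, J 1 → level 3.
C eats D (level 3); other prey at levels: H 1, I 2 → level 4.
A eats C (level 4); other prey at levels: F 4 → level 5.
B eats A (level 5); other prey at levels: J 1, D 3, E 5 → level 6.

Trophic level 6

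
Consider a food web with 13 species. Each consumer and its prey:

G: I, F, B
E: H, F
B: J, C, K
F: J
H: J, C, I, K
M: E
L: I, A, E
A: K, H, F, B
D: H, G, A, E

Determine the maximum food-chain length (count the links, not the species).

One longest chain: J → H → A → D.
It has 4 species and 3 links.

3 links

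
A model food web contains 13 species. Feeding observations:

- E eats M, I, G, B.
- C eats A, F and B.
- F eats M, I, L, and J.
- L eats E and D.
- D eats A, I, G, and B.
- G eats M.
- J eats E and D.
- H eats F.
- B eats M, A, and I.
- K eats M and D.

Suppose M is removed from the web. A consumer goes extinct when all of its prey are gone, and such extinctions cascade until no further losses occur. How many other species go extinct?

Remove M.
Round 1: G (all prey gone) → extinct.
No further losses. Total secondary extinctions: 1.

1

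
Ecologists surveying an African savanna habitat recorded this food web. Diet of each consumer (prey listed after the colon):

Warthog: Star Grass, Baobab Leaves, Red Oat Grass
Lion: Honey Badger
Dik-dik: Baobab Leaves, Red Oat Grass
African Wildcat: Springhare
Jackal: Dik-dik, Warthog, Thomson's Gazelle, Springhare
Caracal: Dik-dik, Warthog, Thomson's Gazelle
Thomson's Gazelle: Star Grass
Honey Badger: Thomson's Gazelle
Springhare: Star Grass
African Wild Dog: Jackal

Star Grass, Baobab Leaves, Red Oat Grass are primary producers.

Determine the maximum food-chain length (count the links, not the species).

3 links

One longest chain: Star Grass → Thomson's Gazelle → Honey Badger → Lion.
It has 4 species and 3 links.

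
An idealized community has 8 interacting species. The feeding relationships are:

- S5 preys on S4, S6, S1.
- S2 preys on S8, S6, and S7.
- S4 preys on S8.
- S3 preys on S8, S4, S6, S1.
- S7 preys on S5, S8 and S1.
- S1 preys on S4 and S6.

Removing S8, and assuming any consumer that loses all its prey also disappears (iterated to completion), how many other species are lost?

1

Remove S8.
Round 1: S4 (all prey gone) → extinct.
No further losses. Total secondary extinctions: 1.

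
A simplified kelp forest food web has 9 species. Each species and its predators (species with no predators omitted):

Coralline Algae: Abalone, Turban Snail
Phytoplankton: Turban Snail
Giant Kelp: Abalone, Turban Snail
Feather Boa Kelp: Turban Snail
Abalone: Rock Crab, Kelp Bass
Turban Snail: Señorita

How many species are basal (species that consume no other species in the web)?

Basal species (no prey listed): Giant Kelp, Coralline Algae, Feather Boa Kelp, Phytoplankton.
Count: 4.

4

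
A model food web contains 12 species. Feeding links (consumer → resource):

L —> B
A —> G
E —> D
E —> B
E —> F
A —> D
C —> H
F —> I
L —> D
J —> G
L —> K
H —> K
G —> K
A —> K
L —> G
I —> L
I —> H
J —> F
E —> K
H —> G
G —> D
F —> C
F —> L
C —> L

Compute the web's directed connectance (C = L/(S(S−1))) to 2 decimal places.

C = 0.18

The web has S = 12 species and L = 24 feeding links.
C = L / (S(S−1)) = 24 / 132 = 0.1818 ≈ 0.18.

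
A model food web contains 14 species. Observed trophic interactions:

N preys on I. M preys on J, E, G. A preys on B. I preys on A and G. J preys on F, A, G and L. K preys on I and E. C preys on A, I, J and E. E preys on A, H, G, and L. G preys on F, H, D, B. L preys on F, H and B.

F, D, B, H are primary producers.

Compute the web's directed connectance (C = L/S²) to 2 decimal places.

The web has S = 14 species and L = 28 feeding links.
C = L / S² = 28 / 196 = 0.1429 ≈ 0.14.

C = 0.14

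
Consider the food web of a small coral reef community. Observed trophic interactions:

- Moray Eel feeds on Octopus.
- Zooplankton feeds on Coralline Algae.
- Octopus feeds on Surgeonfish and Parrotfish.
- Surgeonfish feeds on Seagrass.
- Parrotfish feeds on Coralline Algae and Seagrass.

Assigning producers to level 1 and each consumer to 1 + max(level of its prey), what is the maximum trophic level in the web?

4

Producers (level 1): Coralline Algae, Seagrass.
Coralline Algae → Parrotfish → Octopus → Moray Eel gives Moray Eel level 4.
No species has a prey at level 4, so no species reaches level 5.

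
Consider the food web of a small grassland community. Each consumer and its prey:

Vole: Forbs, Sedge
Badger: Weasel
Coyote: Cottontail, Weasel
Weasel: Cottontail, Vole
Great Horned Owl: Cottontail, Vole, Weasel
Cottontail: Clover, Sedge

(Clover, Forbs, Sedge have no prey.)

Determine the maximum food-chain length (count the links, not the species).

3 links

One longest chain: Clover → Cottontail → Weasel → Badger.
It has 4 species and 3 links.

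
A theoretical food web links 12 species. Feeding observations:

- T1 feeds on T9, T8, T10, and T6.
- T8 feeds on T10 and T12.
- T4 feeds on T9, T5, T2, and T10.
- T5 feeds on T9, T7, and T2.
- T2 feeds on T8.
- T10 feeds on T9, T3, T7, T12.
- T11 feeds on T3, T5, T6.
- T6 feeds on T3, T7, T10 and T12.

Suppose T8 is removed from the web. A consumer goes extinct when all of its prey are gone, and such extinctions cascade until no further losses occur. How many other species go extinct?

Remove T8.
Round 1: T2 (all prey gone) → extinct.
No further losses. Total secondary extinctions: 1.

1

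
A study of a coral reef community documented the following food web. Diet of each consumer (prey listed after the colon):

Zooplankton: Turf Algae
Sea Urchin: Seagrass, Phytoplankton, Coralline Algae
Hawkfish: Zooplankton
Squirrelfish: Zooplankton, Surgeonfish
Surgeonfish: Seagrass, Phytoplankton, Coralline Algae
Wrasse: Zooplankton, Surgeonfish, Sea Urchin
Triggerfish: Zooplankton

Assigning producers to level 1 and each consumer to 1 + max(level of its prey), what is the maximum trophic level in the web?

Producers (level 1): Turf Algae, Seagrass, Phytoplankton, Coralline Algae.
Turf Algae → Zooplankton → Wrasse gives Wrasse level 3.
No species has a prey at level 3, so no species reaches level 4.

3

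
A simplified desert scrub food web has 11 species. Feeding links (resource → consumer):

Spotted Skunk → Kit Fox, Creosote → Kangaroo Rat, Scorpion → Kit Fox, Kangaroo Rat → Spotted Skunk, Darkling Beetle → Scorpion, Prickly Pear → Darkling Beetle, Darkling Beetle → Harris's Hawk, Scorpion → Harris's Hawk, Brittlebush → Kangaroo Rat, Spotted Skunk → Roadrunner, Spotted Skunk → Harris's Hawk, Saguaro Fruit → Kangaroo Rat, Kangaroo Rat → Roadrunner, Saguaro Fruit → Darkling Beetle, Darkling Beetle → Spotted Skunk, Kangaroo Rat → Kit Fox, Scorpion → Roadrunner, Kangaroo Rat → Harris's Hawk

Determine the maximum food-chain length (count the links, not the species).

3 links

One longest chain: Prickly Pear → Darkling Beetle → Scorpion → Harris's Hawk.
It has 4 species and 3 links.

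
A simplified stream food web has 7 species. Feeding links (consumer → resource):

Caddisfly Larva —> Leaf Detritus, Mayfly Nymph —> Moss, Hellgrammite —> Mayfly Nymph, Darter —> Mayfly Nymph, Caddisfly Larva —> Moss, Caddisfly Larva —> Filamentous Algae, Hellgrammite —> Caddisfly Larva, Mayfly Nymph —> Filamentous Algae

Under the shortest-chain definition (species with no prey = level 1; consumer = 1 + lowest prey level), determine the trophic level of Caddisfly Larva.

Moss has no prey (basal) → level 1.
Caddisfly Larva eats Moss → level 2.

Trophic level 2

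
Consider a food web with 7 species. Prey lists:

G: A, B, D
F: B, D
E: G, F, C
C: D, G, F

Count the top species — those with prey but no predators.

1

Top species (has prey, but nothing eats it): E.
Count: 1.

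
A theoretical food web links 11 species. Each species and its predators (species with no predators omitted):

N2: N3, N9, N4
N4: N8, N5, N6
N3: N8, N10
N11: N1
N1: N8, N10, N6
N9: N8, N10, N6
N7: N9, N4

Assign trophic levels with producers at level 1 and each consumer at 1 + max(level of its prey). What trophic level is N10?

Trophic level 3

N2 is a producer → level 1.
N3 eats N2 → level 2.
N10 eats N3 (level 2); other prey at levels: N1 2, N9 2 → level 3.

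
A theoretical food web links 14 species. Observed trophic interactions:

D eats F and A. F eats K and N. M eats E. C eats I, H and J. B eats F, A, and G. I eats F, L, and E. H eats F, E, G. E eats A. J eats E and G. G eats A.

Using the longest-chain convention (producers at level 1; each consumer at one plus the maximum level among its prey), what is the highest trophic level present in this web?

Producers (level 1): K, N, A, L.
A → E → J → C gives C level 4.
No species has a prey at level 4, so no species reaches level 5.

4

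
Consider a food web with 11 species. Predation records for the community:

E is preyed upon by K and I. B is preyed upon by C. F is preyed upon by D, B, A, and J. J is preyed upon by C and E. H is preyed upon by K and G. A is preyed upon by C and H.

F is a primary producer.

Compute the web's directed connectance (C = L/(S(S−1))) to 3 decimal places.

C = 0.118

The web has S = 11 species and L = 13 feeding links.
C = L / (S(S−1)) = 13 / 110 = 0.1182 ≈ 0.118.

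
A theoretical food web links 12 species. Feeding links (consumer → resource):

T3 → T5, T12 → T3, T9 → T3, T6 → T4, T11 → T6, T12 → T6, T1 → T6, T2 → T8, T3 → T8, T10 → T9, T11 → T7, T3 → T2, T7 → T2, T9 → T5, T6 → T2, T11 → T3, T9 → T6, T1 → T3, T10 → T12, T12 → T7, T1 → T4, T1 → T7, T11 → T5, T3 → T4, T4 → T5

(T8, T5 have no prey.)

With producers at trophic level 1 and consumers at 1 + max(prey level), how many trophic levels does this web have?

Producers (level 1): T8, T5.
T5 → T4 → T6 → T12 → T10 gives T10 level 5.
No species has a prey at level 5, so no species reaches level 6.

5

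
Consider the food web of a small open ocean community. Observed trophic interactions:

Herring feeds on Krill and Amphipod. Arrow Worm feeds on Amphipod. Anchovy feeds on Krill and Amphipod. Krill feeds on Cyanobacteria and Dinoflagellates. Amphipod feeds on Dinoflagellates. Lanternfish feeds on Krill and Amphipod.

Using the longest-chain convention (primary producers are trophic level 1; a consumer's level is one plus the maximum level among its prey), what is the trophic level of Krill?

Dinoflagellates is a producer → level 1.
Krill eats Dinoflagellates (level 1); other prey at levels: Cyanobacteria 1 → level 2.

Trophic level 2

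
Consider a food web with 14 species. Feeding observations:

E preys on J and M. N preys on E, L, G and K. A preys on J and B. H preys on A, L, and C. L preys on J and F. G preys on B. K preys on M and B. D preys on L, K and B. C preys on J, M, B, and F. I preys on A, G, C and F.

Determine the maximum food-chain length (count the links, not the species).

One longest chain: B → K → D.
It has 3 species and 2 links.

2 links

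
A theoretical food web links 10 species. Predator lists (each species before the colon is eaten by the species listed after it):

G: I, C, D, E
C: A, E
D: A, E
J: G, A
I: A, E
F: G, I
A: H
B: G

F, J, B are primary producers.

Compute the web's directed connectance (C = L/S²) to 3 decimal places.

The web has S = 10 species and L = 16 feeding links.
C = L / S² = 16 / 100 = 0.1600 ≈ 0.160.

C = 0.160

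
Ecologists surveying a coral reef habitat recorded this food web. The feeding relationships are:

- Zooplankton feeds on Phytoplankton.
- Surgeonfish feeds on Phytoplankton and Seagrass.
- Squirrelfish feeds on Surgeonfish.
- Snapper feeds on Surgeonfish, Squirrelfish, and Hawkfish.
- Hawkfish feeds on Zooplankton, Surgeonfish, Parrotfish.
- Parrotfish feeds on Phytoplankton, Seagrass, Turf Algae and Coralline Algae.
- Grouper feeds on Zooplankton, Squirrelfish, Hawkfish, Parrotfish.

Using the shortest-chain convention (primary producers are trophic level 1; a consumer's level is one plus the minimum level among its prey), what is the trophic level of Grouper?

Trophic level 3

Phytoplankton is a producer → level 1.
Zooplankton eats Phytoplankton → level 2.
Grouper eats Zooplankton → level 3.
No prey of Grouper is below level 2, so 3 is the minimum.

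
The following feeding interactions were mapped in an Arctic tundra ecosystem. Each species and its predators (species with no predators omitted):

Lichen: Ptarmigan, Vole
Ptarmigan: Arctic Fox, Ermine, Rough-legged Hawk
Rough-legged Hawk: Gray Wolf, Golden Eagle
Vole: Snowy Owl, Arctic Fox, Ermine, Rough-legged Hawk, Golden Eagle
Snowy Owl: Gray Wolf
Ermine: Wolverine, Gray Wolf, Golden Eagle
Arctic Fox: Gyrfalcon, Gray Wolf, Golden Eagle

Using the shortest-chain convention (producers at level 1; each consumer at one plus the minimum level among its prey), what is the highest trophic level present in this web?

4

Producers (level 1): Lichen.
Following each consumer down to its lowest-level prey: Lichen → Ptarmigan → Ermine → Wolverine (levels 1 through 4).
All prey of Wolverine (Ermine 3) are at level 3 or above, so Wolverine is at level 1 + 3 = 4.
Every consumer has at least one prey at level 3 or below, so none exceeds level 4.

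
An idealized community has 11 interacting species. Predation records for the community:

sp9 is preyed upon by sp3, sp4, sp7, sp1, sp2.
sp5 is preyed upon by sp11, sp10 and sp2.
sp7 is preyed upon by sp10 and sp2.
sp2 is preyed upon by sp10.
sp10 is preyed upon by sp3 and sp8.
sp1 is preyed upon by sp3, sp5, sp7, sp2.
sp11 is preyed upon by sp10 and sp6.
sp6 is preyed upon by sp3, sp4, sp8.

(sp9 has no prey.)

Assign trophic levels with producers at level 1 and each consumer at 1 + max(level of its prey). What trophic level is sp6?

Trophic level 5

sp9 is a producer → level 1.
sp1 eats sp9 → level 2.
sp5 eats sp1 → level 3.
sp11 eats sp5 → level 4.
sp6 eats sp11 → level 5.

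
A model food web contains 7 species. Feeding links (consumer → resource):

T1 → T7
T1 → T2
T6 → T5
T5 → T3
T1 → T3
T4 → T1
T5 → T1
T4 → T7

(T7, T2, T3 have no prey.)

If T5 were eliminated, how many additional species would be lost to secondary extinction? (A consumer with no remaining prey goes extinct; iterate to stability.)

Remove T5.
Round 1: T6 (all prey gone) → extinct.
No further losses. Total secondary extinctions: 1.

1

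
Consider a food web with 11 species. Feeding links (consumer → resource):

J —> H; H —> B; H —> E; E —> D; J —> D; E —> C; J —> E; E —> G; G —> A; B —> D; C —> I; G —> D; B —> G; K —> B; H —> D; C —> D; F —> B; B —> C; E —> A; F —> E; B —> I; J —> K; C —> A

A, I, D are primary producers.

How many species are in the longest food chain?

One longest chain: A → C → B → H → J.
It has 5 species and 4 links.

5 species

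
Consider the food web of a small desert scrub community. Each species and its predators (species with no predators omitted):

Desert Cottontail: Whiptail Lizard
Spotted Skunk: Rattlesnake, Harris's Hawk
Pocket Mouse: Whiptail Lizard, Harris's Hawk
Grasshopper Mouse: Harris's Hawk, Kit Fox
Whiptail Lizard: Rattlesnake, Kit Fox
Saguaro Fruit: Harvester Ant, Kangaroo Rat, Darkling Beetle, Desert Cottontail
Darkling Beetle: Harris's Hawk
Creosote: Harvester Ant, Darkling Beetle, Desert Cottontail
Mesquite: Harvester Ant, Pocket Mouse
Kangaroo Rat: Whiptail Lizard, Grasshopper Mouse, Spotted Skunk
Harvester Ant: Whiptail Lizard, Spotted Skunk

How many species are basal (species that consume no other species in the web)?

Basal species (no prey listed): Saguaro Fruit, Creosote, Mesquite.
Count: 3.

3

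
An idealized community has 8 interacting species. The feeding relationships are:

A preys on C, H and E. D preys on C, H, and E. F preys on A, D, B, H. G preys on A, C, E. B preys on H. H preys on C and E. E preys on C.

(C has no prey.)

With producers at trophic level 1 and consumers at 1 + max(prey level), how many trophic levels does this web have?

Producers (level 1): C.
C → E → H → A → G gives G level 5.
No species has a prey at level 5, so no species reaches level 6.

5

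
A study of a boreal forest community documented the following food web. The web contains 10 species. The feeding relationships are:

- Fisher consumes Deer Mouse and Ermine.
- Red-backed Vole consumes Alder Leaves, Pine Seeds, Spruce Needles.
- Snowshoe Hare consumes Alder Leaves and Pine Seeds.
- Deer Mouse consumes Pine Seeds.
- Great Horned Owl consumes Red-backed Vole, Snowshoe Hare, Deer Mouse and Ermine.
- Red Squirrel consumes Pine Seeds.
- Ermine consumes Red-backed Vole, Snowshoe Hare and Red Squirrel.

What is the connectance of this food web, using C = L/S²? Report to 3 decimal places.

The web has S = 10 species and L = 16 feeding links.
C = L / S² = 16 / 100 = 0.1600 ≈ 0.160.

C = 0.160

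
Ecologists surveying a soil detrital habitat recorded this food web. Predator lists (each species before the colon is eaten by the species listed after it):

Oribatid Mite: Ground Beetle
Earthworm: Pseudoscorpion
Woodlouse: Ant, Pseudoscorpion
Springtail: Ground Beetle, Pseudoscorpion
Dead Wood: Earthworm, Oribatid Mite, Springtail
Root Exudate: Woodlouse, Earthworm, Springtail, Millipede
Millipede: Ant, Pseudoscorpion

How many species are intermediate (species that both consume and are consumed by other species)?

Intermediate species (has both prey and predators): Woodlouse, Earthworm, Oribatid Mite, Springtail, Millipede.
Count: 5.

5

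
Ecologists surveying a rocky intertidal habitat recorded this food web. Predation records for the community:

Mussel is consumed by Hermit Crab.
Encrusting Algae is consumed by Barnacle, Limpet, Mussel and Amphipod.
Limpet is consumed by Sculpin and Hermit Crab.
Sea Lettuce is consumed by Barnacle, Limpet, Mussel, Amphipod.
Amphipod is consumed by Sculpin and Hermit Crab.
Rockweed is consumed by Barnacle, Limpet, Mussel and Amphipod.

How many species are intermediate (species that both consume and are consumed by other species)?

3

Intermediate species (has both prey and predators): Amphipod, Mussel, Limpet.
Count: 3.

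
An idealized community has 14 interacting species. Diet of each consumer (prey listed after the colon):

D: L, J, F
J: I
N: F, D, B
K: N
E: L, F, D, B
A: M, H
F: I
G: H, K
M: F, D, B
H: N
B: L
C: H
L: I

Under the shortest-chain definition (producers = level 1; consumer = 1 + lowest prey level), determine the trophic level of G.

I is a producer → level 1.
F eats I → level 2.
N eats F → level 3.
H eats N → level 4.
G eats H → level 5.
No prey of G is below level 4, so 5 is the minimum.

Trophic level 5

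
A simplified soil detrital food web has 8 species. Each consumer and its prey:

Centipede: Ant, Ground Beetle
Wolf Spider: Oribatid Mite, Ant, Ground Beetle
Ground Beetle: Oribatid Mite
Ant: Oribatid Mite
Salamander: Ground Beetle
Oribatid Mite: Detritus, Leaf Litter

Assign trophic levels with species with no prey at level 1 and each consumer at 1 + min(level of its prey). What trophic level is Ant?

Detritus has no prey (basal) → level 1.
Oribatid Mite eats Detritus → level 2.
Ant eats Oribatid Mite → level 3.
No prey of Ant is below level 2, so 3 is the minimum.

Trophic level 3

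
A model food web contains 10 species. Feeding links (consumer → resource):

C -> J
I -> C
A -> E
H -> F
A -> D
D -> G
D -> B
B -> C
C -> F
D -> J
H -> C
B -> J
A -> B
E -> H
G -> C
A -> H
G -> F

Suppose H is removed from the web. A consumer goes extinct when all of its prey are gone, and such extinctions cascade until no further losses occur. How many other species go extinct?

Remove H.
Round 1: E (all prey gone) → extinct.
No further losses. Total secondary extinctions: 1.

1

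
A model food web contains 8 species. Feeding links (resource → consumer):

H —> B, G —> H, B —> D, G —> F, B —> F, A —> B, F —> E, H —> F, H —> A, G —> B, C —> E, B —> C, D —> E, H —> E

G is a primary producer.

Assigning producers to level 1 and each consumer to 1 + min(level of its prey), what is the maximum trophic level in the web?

3

Producers (level 1): G.
Following each consumer down to its lowest-level prey: G → B → D (levels 1 through 3).
All prey of D (B 2) are at level 2 or above, so D is at level 1 + 2 = 3.
Every consumer has at least one prey at level 2 or below, so none exceeds level 3.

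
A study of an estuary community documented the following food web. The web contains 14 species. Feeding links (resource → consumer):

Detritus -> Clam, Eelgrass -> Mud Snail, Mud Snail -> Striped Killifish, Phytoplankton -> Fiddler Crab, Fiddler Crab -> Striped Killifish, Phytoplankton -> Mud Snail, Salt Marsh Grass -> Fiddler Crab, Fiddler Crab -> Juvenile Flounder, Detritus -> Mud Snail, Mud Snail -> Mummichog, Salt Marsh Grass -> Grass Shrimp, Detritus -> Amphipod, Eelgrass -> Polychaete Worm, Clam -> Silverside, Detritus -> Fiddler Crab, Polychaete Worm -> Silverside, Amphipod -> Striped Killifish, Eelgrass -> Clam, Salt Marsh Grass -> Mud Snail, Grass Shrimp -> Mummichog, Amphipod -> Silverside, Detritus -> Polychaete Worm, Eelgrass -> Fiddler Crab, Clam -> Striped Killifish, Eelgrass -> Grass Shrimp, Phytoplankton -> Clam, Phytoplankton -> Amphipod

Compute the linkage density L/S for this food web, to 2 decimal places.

There are L = 27 links among S = 14 species.
L/S = 27/14 = 1.9286 ≈ 1.93.

L/S = 1.93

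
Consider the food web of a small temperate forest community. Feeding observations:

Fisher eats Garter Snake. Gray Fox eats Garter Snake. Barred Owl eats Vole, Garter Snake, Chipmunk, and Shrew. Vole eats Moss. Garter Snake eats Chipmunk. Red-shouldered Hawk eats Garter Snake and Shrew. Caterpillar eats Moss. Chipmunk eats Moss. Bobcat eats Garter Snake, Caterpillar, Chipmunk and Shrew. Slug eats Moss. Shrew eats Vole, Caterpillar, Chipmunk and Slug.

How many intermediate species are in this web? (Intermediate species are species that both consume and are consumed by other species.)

Intermediate species (has both prey and predators): Chipmunk, Caterpillar, Vole, Slug, Shrew, Garter Snake.
Count: 6.

6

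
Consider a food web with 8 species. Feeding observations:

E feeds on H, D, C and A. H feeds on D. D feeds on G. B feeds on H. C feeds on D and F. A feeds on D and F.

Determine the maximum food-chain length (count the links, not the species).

3 links

One longest chain: G → D → H → B.
It has 4 species and 3 links.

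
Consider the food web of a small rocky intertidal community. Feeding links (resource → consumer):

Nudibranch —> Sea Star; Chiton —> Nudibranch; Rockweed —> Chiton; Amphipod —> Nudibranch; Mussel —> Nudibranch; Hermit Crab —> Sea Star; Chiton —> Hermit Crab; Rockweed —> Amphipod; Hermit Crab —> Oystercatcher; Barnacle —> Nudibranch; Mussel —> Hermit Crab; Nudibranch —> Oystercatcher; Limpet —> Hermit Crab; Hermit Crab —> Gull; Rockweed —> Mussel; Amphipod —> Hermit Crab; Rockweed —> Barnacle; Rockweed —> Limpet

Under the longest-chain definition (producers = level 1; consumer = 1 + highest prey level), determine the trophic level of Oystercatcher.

Rockweed is a producer → level 1.
Limpet eats Rockweed → level 2.
Hermit Crab eats Limpet (level 2); other prey at levels: Amphipod 2, Chiton 2, Mussel 2 → level 3.
Oystercatcher eats Hermit Crab (level 3); other prey at levels: Nudibranch 3 → level 4.

Trophic level 4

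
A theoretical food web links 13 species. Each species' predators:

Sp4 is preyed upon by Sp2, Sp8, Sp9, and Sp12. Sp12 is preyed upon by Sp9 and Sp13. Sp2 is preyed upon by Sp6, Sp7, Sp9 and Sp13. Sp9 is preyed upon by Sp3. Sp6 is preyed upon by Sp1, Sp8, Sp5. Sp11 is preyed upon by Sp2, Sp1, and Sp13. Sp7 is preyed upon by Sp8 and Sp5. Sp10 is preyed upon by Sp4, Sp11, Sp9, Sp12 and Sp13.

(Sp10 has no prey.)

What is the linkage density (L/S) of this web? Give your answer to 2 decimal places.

There are L = 24 links among S = 13 species.
L/S = 24/13 = 1.8462 ≈ 1.85.

L/S = 1.85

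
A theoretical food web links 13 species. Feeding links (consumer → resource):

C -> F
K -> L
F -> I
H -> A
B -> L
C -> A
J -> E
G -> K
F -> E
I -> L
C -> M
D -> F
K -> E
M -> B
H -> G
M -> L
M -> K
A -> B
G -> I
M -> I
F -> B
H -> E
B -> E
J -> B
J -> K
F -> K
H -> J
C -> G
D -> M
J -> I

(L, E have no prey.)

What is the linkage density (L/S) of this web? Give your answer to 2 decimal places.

L/S = 2.31

There are L = 30 links among S = 13 species.
L/S = 30/13 = 2.3077 ≈ 2.31.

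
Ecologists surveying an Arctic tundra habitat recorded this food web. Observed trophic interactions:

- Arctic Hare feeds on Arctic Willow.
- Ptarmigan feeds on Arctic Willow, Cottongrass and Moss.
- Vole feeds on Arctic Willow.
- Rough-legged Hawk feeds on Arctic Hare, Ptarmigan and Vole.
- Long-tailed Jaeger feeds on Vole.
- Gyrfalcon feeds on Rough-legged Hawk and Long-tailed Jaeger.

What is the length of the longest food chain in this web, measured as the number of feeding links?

3 links

One longest chain: Arctic Willow → Vole → Long-tailed Jaeger → Gyrfalcon.
It has 4 species and 3 links.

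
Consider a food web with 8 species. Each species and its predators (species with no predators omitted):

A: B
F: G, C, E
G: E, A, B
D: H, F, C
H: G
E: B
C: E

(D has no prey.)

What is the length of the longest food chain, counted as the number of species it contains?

One longest chain: D → H → G → E → B.
It has 5 species and 4 links.

5 species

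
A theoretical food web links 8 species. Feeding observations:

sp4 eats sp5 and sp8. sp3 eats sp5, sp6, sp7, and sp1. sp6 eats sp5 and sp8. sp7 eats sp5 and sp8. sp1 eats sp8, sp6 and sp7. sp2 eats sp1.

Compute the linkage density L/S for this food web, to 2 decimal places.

There are L = 14 links among S = 8 species.
L/S = 14/8 = 1.7500 ≈ 1.75.

L/S = 1.75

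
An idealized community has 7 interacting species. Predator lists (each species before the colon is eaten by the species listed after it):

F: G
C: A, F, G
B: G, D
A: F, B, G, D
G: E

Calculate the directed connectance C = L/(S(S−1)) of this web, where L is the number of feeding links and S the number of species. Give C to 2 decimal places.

The web has S = 7 species and L = 11 feeding links.
C = L / (S(S−1)) = 11 / 42 = 0.2619 ≈ 0.26.

C = 0.26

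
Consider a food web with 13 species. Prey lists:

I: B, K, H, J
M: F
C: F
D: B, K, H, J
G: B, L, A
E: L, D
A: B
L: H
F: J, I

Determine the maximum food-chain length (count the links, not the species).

3 links

One longest chain: B → I → F → C.
It has 4 species and 3 links.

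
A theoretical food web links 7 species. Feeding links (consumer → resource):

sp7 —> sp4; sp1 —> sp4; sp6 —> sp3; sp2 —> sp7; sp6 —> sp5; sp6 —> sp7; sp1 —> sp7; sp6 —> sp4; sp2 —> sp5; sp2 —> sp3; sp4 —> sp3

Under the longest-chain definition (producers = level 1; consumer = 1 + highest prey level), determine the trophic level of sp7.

Trophic level 3

sp3 is a producer → level 1.
sp4 eats sp3 → level 2.
sp7 eats sp4 → level 3.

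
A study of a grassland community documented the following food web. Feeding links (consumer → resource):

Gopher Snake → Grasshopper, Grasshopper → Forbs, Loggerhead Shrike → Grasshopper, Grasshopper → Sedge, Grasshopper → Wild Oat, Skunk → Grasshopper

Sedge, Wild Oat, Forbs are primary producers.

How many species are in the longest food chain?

3 species

One longest chain: Sedge → Grasshopper → Gopher Snake.
It has 3 species and 2 links.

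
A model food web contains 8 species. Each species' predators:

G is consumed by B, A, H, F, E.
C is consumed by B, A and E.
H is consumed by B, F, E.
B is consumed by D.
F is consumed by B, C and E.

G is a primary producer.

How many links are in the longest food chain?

One longest chain: G → H → F → C → B → D.
It has 6 species and 5 links.

5 links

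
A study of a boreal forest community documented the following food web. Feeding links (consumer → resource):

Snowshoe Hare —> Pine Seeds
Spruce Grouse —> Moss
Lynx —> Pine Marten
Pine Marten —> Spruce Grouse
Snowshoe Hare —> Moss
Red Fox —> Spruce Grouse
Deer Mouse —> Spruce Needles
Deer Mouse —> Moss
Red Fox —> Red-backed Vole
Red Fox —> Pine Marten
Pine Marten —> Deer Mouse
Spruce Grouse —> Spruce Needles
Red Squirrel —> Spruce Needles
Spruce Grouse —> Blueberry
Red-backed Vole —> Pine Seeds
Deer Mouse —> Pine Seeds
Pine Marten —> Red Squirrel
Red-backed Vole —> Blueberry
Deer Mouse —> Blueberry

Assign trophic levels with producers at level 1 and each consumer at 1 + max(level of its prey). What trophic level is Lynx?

Trophic level 4

Spruce Needles is a producer → level 1.
Red Squirrel eats Spruce Needles → level 2.
Pine Marten eats Red Squirrel (level 2); other prey at levels: Spruce Grouse 2, Deer Mouse 2 → level 3.
Lynx eats Pine Marten → level 4.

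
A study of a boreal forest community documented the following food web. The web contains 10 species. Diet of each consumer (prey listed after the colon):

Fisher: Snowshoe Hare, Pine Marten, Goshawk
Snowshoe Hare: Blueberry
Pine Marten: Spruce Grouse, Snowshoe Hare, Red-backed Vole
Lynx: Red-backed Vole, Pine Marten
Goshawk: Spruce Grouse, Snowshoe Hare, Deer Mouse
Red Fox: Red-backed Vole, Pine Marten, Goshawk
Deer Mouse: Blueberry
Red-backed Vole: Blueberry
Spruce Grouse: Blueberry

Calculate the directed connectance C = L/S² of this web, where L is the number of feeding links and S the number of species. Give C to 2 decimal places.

The web has S = 10 species and L = 18 feeding links.
C = L / S² = 18 / 100 = 0.1800 ≈ 0.18.

C = 0.18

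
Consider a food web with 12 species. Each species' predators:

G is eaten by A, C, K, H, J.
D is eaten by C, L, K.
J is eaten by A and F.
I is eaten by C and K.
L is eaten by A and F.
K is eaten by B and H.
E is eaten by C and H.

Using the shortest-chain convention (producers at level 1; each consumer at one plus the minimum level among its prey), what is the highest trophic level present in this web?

3

Producers (level 1): E, D, I, G.
Following each consumer down to its lowest-level prey: G → J → F (levels 1 through 3).
All prey of F (J 2, L 2) are at level 2 or above, so F is at level 1 + 2 = 3.
Every consumer has at least one prey at level 2 or below, so none exceeds level 3.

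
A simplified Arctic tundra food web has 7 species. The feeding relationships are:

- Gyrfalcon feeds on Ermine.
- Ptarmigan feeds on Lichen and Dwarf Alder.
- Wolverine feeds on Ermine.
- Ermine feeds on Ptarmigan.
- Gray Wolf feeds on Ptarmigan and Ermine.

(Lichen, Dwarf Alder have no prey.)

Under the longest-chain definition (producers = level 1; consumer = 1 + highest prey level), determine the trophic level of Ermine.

Lichen is a producer → level 1.
Ptarmigan eats Lichen (level 1); other prey at levels: Dwarf Alder 1 → level 2.
Ermine eats Ptarmigan → level 3.

Trophic level 3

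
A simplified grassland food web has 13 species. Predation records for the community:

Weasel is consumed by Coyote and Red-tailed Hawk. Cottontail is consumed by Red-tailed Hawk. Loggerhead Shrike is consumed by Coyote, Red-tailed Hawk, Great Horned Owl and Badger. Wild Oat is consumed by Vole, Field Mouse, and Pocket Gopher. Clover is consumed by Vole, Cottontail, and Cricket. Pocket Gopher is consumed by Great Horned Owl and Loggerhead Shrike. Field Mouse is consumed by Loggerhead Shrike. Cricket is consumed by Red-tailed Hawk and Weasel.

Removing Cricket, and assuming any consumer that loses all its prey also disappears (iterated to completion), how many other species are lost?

1

Remove Cricket.
Round 1: Weasel (all prey gone) → extinct.
No further losses. Total secondary extinctions: 1.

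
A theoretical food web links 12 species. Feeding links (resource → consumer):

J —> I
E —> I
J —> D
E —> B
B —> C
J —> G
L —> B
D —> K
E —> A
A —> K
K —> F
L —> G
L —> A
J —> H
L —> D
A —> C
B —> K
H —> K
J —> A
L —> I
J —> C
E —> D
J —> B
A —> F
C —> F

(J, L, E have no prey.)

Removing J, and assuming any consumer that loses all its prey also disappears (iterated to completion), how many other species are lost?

Remove J.
Round 1: H (all prey gone) → extinct.
No further losses. Total secondary extinctions: 1.

1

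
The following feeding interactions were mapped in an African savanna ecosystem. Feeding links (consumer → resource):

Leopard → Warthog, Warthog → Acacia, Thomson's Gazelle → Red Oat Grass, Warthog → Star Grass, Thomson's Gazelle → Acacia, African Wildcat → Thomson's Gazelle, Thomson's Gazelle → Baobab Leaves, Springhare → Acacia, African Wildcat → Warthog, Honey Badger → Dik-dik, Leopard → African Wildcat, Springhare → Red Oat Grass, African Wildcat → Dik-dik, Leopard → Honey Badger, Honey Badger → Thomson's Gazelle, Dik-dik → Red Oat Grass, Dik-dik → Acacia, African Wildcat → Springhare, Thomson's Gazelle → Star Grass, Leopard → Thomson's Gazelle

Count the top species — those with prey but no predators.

Top species (has prey, but nothing eats it): Leopard.
Count: 1.

1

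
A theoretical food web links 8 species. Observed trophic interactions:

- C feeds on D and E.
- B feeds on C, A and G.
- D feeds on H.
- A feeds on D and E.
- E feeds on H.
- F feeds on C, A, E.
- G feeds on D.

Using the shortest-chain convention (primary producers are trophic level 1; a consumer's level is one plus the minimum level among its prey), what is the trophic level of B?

Trophic level 4

H is a producer → level 1.
D eats H → level 2.
G eats D → level 3.
B eats G → level 4.
No prey of B is below level 3, so 4 is the minimum.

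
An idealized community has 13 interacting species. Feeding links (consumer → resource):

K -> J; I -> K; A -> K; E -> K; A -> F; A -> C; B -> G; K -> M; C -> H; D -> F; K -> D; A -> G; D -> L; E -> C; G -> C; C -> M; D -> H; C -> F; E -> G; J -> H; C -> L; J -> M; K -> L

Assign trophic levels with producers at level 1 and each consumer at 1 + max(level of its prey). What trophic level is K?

Trophic level 3

H is a producer → level 1.
D eats H (level 1); other prey at levels: L 1, F 1 → level 2.
K eats D (level 2); other prey at levels: L 1, M 1, J 2 → level 3.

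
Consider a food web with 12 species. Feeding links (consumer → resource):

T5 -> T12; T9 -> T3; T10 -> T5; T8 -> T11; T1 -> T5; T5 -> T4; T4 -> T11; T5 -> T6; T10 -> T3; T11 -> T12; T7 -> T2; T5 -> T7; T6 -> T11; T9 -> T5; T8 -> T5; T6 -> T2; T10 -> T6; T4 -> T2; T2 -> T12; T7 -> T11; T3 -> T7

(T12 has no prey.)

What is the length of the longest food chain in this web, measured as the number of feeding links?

One longest chain: T12 → T11 → T7 → T5 → T8.
It has 5 species and 4 links.

4 links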